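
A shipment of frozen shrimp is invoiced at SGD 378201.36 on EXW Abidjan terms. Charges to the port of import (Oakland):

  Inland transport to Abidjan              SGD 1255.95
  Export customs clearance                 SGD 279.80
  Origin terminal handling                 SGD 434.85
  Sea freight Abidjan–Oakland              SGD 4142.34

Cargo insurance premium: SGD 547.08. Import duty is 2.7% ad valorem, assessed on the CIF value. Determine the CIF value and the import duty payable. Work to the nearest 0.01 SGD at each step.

CIF = EXW price + pre-shipment costs + freight + insurance
CIF = 378201.36 + 1255.95 + 279.80 + 434.85 + 4142.34 + 547.08 = 384861.38
Import duty = 384861.38 × 2.7% = 10391.26

CIF value: SGD 384861.38; import duty: SGD 10391.26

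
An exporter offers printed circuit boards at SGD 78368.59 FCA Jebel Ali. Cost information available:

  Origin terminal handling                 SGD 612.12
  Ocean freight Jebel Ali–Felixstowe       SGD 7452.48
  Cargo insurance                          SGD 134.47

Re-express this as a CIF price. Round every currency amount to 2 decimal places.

From FCA to CIF, the seller additionally bears: origin terminal, freight, insurance.
CIF price = 78368.59 + 612.12 + 7452.48 + 134.47 = 86567.66

CIF price: SGD 86567.66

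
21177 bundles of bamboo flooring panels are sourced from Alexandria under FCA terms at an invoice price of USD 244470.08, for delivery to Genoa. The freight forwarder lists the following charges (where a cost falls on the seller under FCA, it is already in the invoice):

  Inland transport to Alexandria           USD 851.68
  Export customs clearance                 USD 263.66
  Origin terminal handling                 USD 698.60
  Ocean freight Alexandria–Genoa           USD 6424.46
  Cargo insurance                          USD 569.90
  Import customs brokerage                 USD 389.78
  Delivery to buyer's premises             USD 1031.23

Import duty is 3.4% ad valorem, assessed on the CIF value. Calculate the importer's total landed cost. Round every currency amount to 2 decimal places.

FCA: the seller delivers export-cleared goods to the carrier; the buyer bears costs from that point.
Already in the invoice (seller's account under FCA): inland to port, export clearance — exclude.
CIF value = FCA price + origin terminal + freight + insurance = 244470.08 + 698.60 + 6424.46 + 569.90 = 252163.04
Import duty = 252163.04 × 3.4% = 8573.54
Buyer bears: origin terminal 698.60 + freight 6424.46 + insurance 569.90 + brokerage 389.78 + delivery 1031.23 + duty 8573.54 = 17687.51
Landed cost = invoice 244470.08 + 17687.51 = 262157.59

Total landed cost: USD 262157.59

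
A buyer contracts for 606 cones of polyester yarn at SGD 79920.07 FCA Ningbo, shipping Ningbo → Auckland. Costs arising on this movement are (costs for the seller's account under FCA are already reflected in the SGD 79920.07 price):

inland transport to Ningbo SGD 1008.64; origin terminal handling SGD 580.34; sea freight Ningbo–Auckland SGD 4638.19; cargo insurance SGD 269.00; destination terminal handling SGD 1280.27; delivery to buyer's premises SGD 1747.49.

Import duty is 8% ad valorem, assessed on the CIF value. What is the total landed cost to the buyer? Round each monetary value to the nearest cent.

FCA: the seller delivers export-cleared goods to the carrier; the buyer bears costs from that point.
Already in the invoice (seller's account under FCA): inland to port — exclude.
CIF value = FCA price + origin terminal + freight + insurance = 79920.07 + 580.34 + 4638.19 + 269.00 = 85407.60
Import duty = 85407.60 × 8% = 6832.61
Buyer bears: origin terminal 580.34 + freight 4638.19 + insurance 269.00 + destination terminal 1280.27 + delivery 1747.49 + duty 6832.61 = 15347.90
Landed cost = invoice 79920.07 + 15347.90 = 95267.97

Total landed cost: SGD 95267.97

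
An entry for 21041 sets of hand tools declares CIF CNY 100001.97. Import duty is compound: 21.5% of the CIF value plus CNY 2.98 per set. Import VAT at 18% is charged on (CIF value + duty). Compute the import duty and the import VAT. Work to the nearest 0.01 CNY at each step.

Ad valorem component: 100001.97 × 21.5% = 21500.42
Specific component: 21041 × 2.98 = 62702.18
Import duty = 21500.42 + 62702.18 = 84202.60
VAT base = CIF + duty = 100001.97 + 84202.60 = 184204.57
Import VAT = 184204.57 × 18% = 33156.82

Import duty: CNY 84202.60; import VAT: CNY 33156.82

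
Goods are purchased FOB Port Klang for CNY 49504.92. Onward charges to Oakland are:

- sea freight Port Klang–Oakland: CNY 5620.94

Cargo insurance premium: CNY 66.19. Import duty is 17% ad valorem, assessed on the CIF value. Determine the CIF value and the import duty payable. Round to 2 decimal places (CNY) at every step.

CIF value: CNY 55192.05; import duty: CNY 9382.65

CIF = FOB price + freight + insurance
CIF = 49504.92 + 5620.94 + 66.19 = 55192.05
Import duty = 55192.05 × 17% = 9382.65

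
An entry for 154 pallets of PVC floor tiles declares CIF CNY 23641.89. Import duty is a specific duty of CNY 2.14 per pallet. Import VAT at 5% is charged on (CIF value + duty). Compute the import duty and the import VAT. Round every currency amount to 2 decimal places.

Import duty: CNY 329.56; import VAT: CNY 1198.57

Import duty = 154 × 2.14 = 329.56
VAT base = CIF + duty = 23641.89 + 329.56 = 23971.45
Import VAT = 23971.45 × 5% = 1198.57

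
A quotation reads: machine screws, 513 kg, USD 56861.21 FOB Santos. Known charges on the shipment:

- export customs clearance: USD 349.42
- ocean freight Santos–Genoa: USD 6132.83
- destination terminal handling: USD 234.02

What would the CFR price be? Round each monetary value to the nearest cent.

Not relevant to the conversion: export clearance — on the seller under both FOB and CFR; already in the FOB price and stays in the CFR price. destination terminal — on the buyer under both terms; not part of either seller's price.
From FOB to CFR, the seller additionally bears: freight.
CFR price = 56861.21 + 6132.83 = 62994.04

CFR price: USD 62994.04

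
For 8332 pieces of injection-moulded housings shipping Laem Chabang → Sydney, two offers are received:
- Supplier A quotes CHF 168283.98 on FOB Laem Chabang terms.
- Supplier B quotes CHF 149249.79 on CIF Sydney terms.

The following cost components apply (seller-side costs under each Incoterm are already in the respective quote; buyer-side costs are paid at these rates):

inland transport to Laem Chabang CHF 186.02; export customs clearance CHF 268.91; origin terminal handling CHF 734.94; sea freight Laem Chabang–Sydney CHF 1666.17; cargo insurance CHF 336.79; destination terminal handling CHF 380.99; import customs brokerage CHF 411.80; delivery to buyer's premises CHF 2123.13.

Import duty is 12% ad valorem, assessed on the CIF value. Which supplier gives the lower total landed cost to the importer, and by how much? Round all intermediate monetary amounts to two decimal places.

Supplier B is cheaper by CHF 23561.61

Supplier A (FOB):
CIF value = FOB price + freight + insurance = 168283.98 + 1666.17 + 336.79 = 170286.94
Import duty = 170286.94 × 12% = 20434.43
Buyer bears (A): 1666.17 + 336.79 + 380.99 + 411.80 + 2123.13 = 4918.88
Landed cost (A) = invoice 168283.98 + 4918.88 + duty 20434.43 = 193637.29
Supplier B (CIF):
The CIF price already equals the CIF value: 149249.79
Import duty = 149249.79 × 12% = 17909.97
Buyer bears (B): 380.99 + 411.80 + 2123.13 = 2915.92
Landed cost (B) = invoice 149249.79 + 2915.92 + duty 17909.97 = 170075.68
Difference = |193637.29 − 170075.68| = 23561.61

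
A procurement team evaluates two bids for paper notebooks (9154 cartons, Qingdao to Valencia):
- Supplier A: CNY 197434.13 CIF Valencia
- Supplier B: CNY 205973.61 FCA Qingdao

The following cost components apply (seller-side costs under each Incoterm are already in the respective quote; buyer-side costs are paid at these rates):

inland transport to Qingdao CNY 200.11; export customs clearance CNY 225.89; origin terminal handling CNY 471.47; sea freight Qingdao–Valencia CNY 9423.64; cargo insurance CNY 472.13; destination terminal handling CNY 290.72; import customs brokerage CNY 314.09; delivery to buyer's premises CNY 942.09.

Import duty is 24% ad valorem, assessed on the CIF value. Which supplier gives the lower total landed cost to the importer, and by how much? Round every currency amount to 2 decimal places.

Supplier A (CIF):
The CIF price already equals the CIF value: 197434.13
Import duty = 197434.13 × 24% = 47384.19
Buyer bears (A): 290.72 + 314.09 + 942.09 = 1546.90
Landed cost (A) = invoice 197434.13 + 1546.90 + duty 47384.19 = 246365.22
Supplier B (FCA):
CIF value = FCA price + origin terminal + freight + insurance = 205973.61 + 471.47 + 9423.64 + 472.13 = 216340.85
Import duty = 216340.85 × 24% = 51921.80
Buyer bears (B): 471.47 + 9423.64 + 472.13 + 290.72 + 314.09 + 942.09 = 11914.14
Landed cost (B) = invoice 205973.61 + 11914.14 + duty 51921.80 = 269809.55
Difference = |246365.22 − 269809.55| = 23444.33

Supplier A is cheaper by CNY 23444.33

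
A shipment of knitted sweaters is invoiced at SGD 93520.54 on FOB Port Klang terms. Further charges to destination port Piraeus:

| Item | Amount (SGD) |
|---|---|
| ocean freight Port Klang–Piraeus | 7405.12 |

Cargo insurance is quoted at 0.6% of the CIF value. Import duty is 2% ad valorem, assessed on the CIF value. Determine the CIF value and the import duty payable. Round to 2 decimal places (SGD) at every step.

CIF value: SGD 101534.87; import duty: SGD 2030.70

Let C be the CIF value. C = FOB price + freight + 0.6% × C
C − 0.6% × C = 93520.54 + 7405.12
0.994 × C = 100925.66
C = 100925.66 / 0.994 = 101534.87
Insurance premium = 0.6% × 101534.87 = 609.21
Import duty = 101534.87 × 2% = 2030.70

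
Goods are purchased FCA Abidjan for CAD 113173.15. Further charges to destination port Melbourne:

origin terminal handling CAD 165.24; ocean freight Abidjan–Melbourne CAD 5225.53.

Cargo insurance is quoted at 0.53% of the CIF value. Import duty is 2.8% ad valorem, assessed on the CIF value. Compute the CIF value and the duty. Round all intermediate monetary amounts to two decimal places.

Let C be the CIF value. C = FCA price + pre-shipment costs + freight + 0.53% × C
C − 0.53% × C = 113173.15 + 165.24 + 5225.53
0.9947 × C = 118563.92
C = 118563.92 / 0.9947 = 119195.66
Insurance premium = 0.53% × 119195.66 = 631.74
Import duty = 119195.66 × 2.8% = 3337.48

CIF value: CAD 119195.66; import duty: CAD 3337.48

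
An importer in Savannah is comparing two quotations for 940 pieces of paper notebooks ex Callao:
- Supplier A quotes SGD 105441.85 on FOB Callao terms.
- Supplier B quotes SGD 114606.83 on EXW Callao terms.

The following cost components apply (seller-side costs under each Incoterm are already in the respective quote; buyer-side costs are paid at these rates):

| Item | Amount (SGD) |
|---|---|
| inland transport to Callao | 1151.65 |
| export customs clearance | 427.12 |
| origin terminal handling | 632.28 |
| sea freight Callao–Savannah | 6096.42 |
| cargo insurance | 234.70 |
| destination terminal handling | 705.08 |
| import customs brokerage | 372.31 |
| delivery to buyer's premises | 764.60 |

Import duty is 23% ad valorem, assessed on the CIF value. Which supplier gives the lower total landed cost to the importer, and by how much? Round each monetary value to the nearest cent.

Supplier A (FOB):
CIF value = FOB price + freight + insurance = 105441.85 + 6096.42 + 234.70 = 111772.97
Import duty = 111772.97 × 23% = 25707.78
Buyer bears (A): 6096.42 + 234.70 + 705.08 + 372.31 + 764.60 = 8173.11
Landed cost (A) = invoice 105441.85 + 8173.11 + duty 25707.78 = 139322.74
Supplier B (EXW):
CIF value = EXW price + inland to port + export clearance + origin terminal + freight + insurance = 114606.83 + 1151.65 + 427.12 + 632.28 + 6096.42 + 234.70 = 123149.00
Import duty = 123149.00 × 23% = 28324.27
Buyer bears (B): 1151.65 + 427.12 + 632.28 + 6096.42 + 234.70 + 705.08 + 372.31 + 764.60 = 10384.16
Landed cost (B) = invoice 114606.83 + 10384.16 + duty 28324.27 = 153315.26
Difference = |139322.74 − 153315.26| = 13992.52

Supplier A is cheaper by SGD 13992.52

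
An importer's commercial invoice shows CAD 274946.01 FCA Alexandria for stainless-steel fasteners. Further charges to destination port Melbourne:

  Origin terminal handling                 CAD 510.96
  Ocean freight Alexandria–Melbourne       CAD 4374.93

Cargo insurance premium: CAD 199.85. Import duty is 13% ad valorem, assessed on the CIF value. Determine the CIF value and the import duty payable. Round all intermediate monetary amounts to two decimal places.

CIF value: CAD 280031.75; import duty: CAD 36404.13

CIF = FCA price + pre-shipment costs + freight + insurance
CIF = 274946.01 + 510.96 + 4374.93 + 199.85 = 280031.75
Import duty = 280031.75 × 13% = 36404.13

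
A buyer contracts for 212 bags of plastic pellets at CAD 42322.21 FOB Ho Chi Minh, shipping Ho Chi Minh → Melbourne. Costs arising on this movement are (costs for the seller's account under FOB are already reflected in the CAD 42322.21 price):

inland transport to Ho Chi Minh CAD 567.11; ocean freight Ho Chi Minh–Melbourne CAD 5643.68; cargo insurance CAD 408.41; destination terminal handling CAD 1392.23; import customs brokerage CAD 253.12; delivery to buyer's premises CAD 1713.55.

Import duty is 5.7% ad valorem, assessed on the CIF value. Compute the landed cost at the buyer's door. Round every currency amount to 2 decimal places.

Total landed cost: CAD 54490.54

FOB: the seller bears costs until goods are on board at the origin port; the buyer bears freight, insurance and all costs thereafter.
Already in the invoice (seller's account under FOB): inland to port — exclude.
CIF value = FOB price + freight + insurance = 42322.21 + 5643.68 + 408.41 = 48374.30
Import duty = 48374.30 × 5.7% = 2757.34
Buyer bears: freight 5643.68 + insurance 408.41 + destination terminal 1392.23 + brokerage 253.12 + delivery 1713.55 + duty 2757.34 = 12168.33
Landed cost = invoice 42322.21 + 12168.33 = 54490.54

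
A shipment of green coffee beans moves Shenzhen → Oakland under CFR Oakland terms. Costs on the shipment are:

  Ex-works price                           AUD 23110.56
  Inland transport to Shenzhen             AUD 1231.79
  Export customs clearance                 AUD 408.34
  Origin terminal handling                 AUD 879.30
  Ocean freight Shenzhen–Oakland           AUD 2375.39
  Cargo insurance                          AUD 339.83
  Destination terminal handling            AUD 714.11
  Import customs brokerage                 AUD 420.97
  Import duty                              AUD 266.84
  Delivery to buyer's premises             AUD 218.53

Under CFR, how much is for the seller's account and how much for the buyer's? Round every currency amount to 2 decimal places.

CFR: the seller pays costs through ocean freight to the destination port, but not insurance.
Seller's account: goods 23110.56 + inland to port 1231.79 + export clearance 408.34 + origin terminal 879.30 + freight 2375.39 = 28005.38
Buyer's account: insurance 339.83 + destination terminal 714.11 + brokerage 420.97 + duty 266.84 + delivery 218.53 = 1960.28

Seller: AUD 28005.38; buyer: AUD 1960.28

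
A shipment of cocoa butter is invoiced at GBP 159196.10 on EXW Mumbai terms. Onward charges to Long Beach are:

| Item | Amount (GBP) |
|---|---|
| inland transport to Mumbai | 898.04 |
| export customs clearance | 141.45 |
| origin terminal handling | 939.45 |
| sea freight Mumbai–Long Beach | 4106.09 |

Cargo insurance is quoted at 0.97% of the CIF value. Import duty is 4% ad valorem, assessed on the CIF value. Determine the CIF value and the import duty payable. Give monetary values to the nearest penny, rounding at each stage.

CIF value: GBP 166900.06; import duty: GBP 6676.00

Let C be the CIF value. C = EXW price + pre-shipment costs + freight + 0.97% × C
C − 0.97% × C = 159196.10 + 898.04 + 141.45 + 939.45 + 4106.09
0.9903 × C = 165281.13
C = 165281.13 / 0.9903 = 166900.06
Insurance premium = 0.97% × 166900.06 = 1618.93
Import duty = 166900.06 × 4% = 6676.00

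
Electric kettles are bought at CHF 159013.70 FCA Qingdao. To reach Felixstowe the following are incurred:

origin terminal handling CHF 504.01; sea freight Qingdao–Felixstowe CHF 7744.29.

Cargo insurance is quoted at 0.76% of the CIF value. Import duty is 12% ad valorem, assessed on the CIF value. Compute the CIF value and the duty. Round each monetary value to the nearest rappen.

CIF value: CHF 168542.93; import duty: CHF 20225.15

Let C be the CIF value. C = FCA price + pre-shipment costs + freight + 0.76% × C
C − 0.76% × C = 159013.70 + 504.01 + 7744.29
0.9924 × C = 167262.00
C = 167262.00 / 0.9924 = 168542.93
Insurance premium = 0.76% × 168542.93 = 1280.93
Import duty = 168542.93 × 12% = 20225.15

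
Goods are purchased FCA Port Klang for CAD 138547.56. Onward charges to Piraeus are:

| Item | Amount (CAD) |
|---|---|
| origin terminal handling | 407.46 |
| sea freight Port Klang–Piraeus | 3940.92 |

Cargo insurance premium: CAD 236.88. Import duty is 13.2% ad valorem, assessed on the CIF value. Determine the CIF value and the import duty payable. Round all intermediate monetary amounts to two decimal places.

CIF = FCA price + pre-shipment costs + freight + insurance
CIF = 138547.56 + 407.46 + 3940.92 + 236.88 = 143132.82
Import duty = 143132.82 × 13.2% = 18893.53

CIF value: CAD 143132.82; import duty: CAD 18893.53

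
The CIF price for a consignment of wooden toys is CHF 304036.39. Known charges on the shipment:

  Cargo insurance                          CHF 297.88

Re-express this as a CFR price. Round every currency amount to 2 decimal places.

From CIF to CFR, the seller no longer bears: insurance.
CFR price = 304036.39 − 297.88 = 303738.51

CFR price: CHF 303738.51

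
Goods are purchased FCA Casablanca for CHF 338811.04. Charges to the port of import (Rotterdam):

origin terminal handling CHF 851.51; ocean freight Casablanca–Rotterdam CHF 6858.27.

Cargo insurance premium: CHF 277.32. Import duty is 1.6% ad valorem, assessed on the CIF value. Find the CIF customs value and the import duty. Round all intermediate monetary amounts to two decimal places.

CIF value: CHF 346798.14; import duty: CHF 5548.77

CIF = FCA price + pre-shipment costs + freight + insurance
CIF = 338811.04 + 851.51 + 6858.27 + 277.32 = 346798.14
Import duty = 346798.14 × 1.6% = 5548.77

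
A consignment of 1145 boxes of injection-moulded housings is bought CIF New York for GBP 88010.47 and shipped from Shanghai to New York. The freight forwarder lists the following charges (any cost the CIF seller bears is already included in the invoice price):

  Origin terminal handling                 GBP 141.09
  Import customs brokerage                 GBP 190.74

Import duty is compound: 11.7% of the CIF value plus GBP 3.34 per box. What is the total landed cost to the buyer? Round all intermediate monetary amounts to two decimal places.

CIF: the seller pays costs through ocean freight and marine insurance to the destination port.
Already in the invoice (seller's account under CIF): origin terminal — exclude.
The CIF price already equals the CIF value: 88010.47
Ad valorem component: 88010.47 × 11.7% = 10297.22
Specific component: 1145 × 3.34 = 3824.30
Import duty = 10297.22 + 3824.30 = 14121.52
Buyer bears: brokerage 190.74 + duty 14121.52 = 14312.26
Landed cost = invoice 88010.47 + 14312.26 = 102322.73

Total landed cost: GBP 102322.73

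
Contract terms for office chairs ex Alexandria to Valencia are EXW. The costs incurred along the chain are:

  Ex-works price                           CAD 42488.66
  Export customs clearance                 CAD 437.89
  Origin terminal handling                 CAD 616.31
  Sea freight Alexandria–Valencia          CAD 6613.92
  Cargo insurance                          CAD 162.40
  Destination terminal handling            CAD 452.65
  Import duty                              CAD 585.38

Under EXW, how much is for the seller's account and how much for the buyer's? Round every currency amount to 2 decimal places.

Seller: CAD 42488.66; buyer: CAD 8868.55

EXW: the seller makes goods available at their premises; the buyer bears all onward costs.
Seller's account: goods 42488.66 = 42488.66
Buyer's account: export clearance 437.89 + origin terminal 616.31 + freight 6613.92 + insurance 162.40 + destination terminal 452.65 + duty 585.38 = 8868.55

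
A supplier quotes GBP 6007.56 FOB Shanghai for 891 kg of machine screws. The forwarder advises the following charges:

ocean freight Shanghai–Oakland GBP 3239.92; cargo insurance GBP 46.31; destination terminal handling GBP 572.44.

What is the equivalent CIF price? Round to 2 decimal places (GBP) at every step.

CIF price: GBP 9293.79

Not relevant to the conversion: destination terminal — on the buyer under both terms; not part of either seller's price.
From FOB to CIF, the seller additionally bears: freight, insurance.
CIF price = 6007.56 + 3239.92 + 46.31 = 9293.79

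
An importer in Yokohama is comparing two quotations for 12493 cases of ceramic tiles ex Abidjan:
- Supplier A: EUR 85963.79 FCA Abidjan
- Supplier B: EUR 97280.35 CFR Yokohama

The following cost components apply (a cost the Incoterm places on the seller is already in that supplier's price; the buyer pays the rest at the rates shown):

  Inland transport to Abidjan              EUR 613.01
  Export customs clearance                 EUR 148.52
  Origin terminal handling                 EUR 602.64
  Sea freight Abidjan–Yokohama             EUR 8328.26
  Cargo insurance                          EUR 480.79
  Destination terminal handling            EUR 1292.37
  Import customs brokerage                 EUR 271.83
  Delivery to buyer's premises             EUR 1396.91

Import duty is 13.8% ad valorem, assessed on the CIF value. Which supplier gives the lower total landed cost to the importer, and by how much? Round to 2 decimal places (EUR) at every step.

Supplier A (FCA):
CIF value = FCA price + origin terminal + freight + insurance = 85963.79 + 602.64 + 8328.26 + 480.79 = 95375.48
Import duty = 95375.48 × 13.8% = 13161.82
Buyer bears (A): 602.64 + 8328.26 + 480.79 + 1292.37 + 271.83 + 1396.91 = 12372.80
Landed cost (A) = invoice 85963.79 + 12372.80 + duty 13161.82 = 111498.41
Supplier B (CFR):
CIF value = CFR price + insurance = 97280.35 + 480.79 = 97761.14
Import duty = 97761.14 × 13.8% = 13491.04
Buyer bears (B): 480.79 + 1292.37 + 271.83 + 1396.91 = 3441.90
Landed cost (B) = invoice 97280.35 + 3441.90 + duty 13491.04 = 114213.29
Difference = |111498.41 − 114213.29| = 2714.88

Supplier A is cheaper by EUR 2714.88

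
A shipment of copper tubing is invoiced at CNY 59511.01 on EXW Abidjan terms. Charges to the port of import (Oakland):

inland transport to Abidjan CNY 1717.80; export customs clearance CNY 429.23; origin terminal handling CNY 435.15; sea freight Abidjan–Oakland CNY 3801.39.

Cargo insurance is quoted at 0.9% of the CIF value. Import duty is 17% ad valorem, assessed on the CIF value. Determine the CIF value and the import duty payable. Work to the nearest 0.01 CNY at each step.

Let C be the CIF value. C = EXW price + pre-shipment costs + freight + 0.9% × C
C − 0.9% × C = 59511.01 + 1717.80 + 429.23 + 435.15 + 3801.39
0.991 × C = 65894.58
C = 65894.58 / 0.991 = 66493.02
Insurance premium = 0.9% × 66493.02 = 598.44
Import duty = 66493.02 × 17% = 11303.81

CIF value: CNY 66493.02; import duty: CNY 11303.81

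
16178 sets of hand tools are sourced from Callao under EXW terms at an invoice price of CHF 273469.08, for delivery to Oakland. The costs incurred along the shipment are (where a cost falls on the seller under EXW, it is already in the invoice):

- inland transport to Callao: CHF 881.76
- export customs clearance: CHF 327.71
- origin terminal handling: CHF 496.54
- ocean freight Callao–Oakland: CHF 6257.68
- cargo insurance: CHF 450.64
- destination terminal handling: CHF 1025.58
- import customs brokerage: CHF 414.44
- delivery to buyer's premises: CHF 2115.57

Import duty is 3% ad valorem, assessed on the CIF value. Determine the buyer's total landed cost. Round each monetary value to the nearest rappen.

EXW: the seller makes goods available at their premises; the buyer bears all onward costs.
CIF value = EXW price + inland to port + export clearance + origin terminal + freight + insurance = 273469.08 + 881.76 + 327.71 + 496.54 + 6257.68 + 450.64 = 281883.41
Import duty = 281883.41 × 3% = 8456.50
Buyer bears: inland to port 881.76 + export clearance 327.71 + origin terminal 496.54 + freight 6257.68 + insurance 450.64 + destination terminal 1025.58 + brokerage 414.44 + delivery 2115.57 + duty 8456.50 = 20426.42
Landed cost = invoice 273469.08 + 20426.42 = 293895.50

Total landed cost: CHF 293895.50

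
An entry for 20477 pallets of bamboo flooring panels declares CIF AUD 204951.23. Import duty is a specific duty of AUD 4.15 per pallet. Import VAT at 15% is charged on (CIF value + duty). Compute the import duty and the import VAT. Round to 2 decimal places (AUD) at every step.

Import duty: AUD 84979.55; import VAT: AUD 43489.62

Import duty = 20477 × 4.15 = 84979.55
VAT base = CIF + duty = 204951.23 + 84979.55 = 289930.78
Import VAT = 289930.78 × 15% = 43489.62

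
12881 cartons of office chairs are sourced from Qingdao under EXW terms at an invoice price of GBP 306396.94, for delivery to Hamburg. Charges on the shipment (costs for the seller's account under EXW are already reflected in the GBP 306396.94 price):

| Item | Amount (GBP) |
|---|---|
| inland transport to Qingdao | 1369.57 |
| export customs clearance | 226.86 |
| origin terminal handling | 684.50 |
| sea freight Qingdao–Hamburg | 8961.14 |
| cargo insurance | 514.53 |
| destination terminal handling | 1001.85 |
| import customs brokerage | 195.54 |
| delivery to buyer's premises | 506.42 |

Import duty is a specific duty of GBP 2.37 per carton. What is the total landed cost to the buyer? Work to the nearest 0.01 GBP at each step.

EXW: the seller makes goods available at their premises; the buyer bears all onward costs.
CIF value = EXW price + inland to port + export clearance + origin terminal + freight + insurance = 306396.94 + 1369.57 + 226.86 + 684.50 + 8961.14 + 514.53 = 318153.54
Import duty = 12881 × 2.37 = 30527.97
Buyer bears: inland to port 1369.57 + export clearance 226.86 + origin terminal 684.50 + freight 8961.14 + insurance 514.53 + destination terminal 1001.85 + brokerage 195.54 + delivery 506.42 + duty 30527.97 = 43988.38
Landed cost = invoice 306396.94 + 43988.38 = 350385.32

Total landed cost: GBP 350385.32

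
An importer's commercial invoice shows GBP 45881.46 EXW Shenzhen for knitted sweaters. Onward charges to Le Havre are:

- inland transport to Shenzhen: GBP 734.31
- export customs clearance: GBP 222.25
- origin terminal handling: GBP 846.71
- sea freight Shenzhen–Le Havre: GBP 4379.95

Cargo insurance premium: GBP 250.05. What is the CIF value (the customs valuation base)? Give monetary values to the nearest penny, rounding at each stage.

CIF value: GBP 52314.73

CIF = EXW price + pre-shipment costs + freight + insurance
CIF = 45881.46 + 734.31 + 222.25 + 846.71 + 4379.95 + 250.05 = 52314.73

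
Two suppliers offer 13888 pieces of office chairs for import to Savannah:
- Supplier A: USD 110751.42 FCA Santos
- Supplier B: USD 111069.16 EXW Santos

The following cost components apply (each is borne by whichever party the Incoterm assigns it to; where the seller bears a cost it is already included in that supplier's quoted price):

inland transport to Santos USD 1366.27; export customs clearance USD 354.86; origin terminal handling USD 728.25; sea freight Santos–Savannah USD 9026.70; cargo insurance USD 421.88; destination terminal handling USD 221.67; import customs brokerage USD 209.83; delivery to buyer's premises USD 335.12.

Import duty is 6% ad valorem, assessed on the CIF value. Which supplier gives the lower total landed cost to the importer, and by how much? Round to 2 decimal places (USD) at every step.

Supplier A is cheaper by USD 2161.20

Supplier A (FCA):
CIF value = FCA price + origin terminal + freight + insurance = 110751.42 + 728.25 + 9026.70 + 421.88 = 120928.25
Import duty = 120928.25 × 6% = 7255.70
Buyer bears (A): 728.25 + 9026.70 + 421.88 + 221.67 + 209.83 + 335.12 = 10943.45
Landed cost (A) = invoice 110751.42 + 10943.45 + duty 7255.70 = 128950.57
Supplier B (EXW):
CIF value = EXW price + inland to port + export clearance + origin terminal + freight + insurance = 111069.16 + 1366.27 + 354.86 + 728.25 + 9026.70 + 421.88 = 122967.12
Import duty = 122967.12 × 6% = 7378.03
Buyer bears (B): 1366.27 + 354.86 + 728.25 + 9026.70 + 421.88 + 221.67 + 209.83 + 335.12 = 12664.58
Landed cost (B) = invoice 111069.16 + 12664.58 + duty 7378.03 = 131111.77
Difference = |128950.57 − 131111.77| = 2161.20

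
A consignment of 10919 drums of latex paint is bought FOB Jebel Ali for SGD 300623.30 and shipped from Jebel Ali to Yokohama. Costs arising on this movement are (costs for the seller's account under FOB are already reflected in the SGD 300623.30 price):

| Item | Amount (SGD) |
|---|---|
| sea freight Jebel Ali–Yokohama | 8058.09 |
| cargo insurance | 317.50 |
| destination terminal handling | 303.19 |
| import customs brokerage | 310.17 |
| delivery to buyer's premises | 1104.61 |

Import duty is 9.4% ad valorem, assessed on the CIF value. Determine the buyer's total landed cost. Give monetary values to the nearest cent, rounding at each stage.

FOB: the seller bears costs until goods are on board at the origin port; the buyer bears freight, insurance and all costs thereafter.
CIF value = FOB price + freight + insurance = 300623.30 + 8058.09 + 317.50 = 308998.89
Import duty = 308998.89 × 9.4% = 29045.90
Buyer bears: freight 8058.09 + insurance 317.50 + destination terminal 303.19 + brokerage 310.17 + delivery 1104.61 + duty 29045.90 = 39139.46
Landed cost = invoice 300623.30 + 39139.46 = 339762.76

Total landed cost: SGD 339762.76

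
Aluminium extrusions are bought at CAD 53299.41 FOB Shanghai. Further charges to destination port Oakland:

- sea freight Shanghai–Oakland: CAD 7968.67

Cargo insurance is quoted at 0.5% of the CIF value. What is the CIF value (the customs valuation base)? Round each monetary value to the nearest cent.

CIF value: CAD 61575.96

Let C be the CIF value. C = FOB price + freight + 0.5% × C
C − 0.5% × C = 53299.41 + 7968.67
0.995 × C = 61268.08
C = 61268.08 / 0.995 = 61575.96
Insurance premium = 0.5% × 61575.96 = 307.88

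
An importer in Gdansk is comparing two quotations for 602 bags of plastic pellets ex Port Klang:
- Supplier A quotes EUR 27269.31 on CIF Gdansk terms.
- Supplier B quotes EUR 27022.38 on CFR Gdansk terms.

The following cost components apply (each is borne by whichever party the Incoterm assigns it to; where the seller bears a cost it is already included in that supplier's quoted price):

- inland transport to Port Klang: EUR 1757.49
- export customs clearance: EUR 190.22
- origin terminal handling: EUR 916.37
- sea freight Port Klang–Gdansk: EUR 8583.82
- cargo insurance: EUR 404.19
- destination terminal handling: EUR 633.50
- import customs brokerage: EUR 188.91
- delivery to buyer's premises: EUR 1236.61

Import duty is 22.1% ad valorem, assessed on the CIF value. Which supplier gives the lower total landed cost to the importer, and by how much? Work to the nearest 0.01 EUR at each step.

Supplier A (CIF):
The CIF price already equals the CIF value: 27269.31
Import duty = 27269.31 × 22.1% = 6026.52
Buyer bears (A): 633.50 + 188.91 + 1236.61 = 2059.02
Landed cost (A) = invoice 27269.31 + 2059.02 + duty 6026.52 = 35354.85
Supplier B (CFR):
CIF value = CFR price + insurance = 27022.38 + 404.19 = 27426.57
Import duty = 27426.57 × 22.1% = 6061.27
Buyer bears (B): 404.19 + 633.50 + 188.91 + 1236.61 = 2463.21
Landed cost (B) = invoice 27022.38 + 2463.21 + duty 6061.27 = 35546.86
Difference = |35354.85 − 35546.86| = 192.01

Supplier A is cheaper by EUR 192.01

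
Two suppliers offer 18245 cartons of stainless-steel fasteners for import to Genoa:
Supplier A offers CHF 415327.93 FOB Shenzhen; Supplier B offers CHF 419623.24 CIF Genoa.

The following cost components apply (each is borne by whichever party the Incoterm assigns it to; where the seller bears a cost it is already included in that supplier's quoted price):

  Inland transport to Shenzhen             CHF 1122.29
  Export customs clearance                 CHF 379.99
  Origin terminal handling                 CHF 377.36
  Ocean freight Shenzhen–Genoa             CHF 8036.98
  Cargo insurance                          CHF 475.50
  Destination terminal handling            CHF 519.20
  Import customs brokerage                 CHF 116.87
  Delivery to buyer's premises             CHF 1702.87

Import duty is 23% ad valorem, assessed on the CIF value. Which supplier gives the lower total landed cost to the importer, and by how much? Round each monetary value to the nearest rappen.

Supplier B is cheaper by CHF 5187.11

Supplier A (FOB):
CIF value = FOB price + freight + insurance = 415327.93 + 8036.98 + 475.50 = 423840.41
Import duty = 423840.41 × 23% = 97483.29
Buyer bears (A): 8036.98 + 475.50 + 519.20 + 116.87 + 1702.87 = 10851.42
Landed cost (A) = invoice 415327.93 + 10851.42 + duty 97483.29 = 523662.64
Supplier B (CIF):
The CIF price already equals the CIF value: 419623.24
Import duty = 419623.24 × 23% = 96513.35
Buyer bears (B): 519.20 + 116.87 + 1702.87 = 2338.94
Landed cost (B) = invoice 419623.24 + 2338.94 + duty 96513.35 = 518475.53
Difference = |523662.64 − 518475.53| = 5187.11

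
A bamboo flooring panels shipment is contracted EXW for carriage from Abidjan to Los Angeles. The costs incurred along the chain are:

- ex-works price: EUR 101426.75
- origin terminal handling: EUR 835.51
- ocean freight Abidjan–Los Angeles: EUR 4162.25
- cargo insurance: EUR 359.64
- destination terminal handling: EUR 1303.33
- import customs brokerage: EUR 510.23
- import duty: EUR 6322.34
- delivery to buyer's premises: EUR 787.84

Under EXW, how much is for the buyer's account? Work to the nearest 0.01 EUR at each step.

EXW: the seller makes goods available at their premises; the buyer bears all onward costs.
Seller's account: goods 101426.75 = 101426.75
Buyer's account: origin terminal 835.51 + freight 4162.25 + insurance 359.64 + destination terminal 1303.33 + brokerage 510.23 + duty 6322.34 + delivery 787.84 = 14281.14

Buyer's account: EUR 14281.14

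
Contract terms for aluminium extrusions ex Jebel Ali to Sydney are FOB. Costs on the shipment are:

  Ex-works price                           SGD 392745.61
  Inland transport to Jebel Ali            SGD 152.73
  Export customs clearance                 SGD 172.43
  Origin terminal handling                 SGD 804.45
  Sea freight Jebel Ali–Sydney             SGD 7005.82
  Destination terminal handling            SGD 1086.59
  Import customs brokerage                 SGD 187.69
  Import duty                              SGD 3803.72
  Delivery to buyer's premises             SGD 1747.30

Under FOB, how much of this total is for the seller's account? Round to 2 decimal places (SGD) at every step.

FOB: the seller bears costs until goods are on board at the origin port; the buyer bears freight, insurance and all costs thereafter.
Seller's account: goods 392745.61 + inland to port 152.73 + export clearance 172.43 + origin terminal 804.45 = 393875.22
Buyer's account: freight 7005.82 + destination terminal 1086.59 + brokerage 187.69 + duty 3803.72 + delivery 1747.30 = 13831.12

Seller's account: SGD 393875.22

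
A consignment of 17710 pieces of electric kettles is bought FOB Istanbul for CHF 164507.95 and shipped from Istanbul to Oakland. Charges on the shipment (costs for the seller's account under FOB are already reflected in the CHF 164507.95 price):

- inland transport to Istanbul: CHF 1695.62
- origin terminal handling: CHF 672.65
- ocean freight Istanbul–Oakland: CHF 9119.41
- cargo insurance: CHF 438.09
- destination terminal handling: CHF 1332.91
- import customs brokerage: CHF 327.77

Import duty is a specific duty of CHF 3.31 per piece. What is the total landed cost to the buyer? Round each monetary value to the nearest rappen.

FOB: the seller bears costs until goods are on board at the origin port; the buyer bears freight, insurance and all costs thereafter.
Already in the invoice (seller's account under FOB): inland to port, origin terminal — exclude.
CIF value = FOB price + freight + insurance = 164507.95 + 9119.41 + 438.09 = 174065.45
Import duty = 17710 × 3.31 = 58620.10
Buyer bears: freight 9119.41 + insurance 438.09 + destination terminal 1332.91 + brokerage 327.77 + duty 58620.10 = 69838.28
Landed cost = invoice 164507.95 + 69838.28 = 234346.23

Total landed cost: CHF 234346.23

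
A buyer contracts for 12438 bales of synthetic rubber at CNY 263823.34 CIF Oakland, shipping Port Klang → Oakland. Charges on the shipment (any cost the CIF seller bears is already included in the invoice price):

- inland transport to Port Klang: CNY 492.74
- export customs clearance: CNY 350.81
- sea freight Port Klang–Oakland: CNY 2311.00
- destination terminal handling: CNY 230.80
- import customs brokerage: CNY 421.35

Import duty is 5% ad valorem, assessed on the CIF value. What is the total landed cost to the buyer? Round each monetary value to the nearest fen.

Total landed cost: CNY 277666.66

CIF: the seller pays costs through ocean freight and marine insurance to the destination port.
Already in the invoice (seller's account under CIF): inland to port, export clearance, freight — exclude.
The CIF price already equals the CIF value: 263823.34
Import duty = 263823.34 × 5% = 13191.17
Buyer bears: destination terminal 230.80 + brokerage 421.35 + duty 13191.17 = 13843.32
Landed cost = invoice 263823.34 + 13843.32 = 277666.66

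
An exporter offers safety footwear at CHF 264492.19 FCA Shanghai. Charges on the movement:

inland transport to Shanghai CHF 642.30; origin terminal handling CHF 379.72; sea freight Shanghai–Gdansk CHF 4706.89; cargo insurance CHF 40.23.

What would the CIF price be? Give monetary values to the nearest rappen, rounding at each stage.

CIF price: CHF 269619.03

Not relevant to the conversion: inland to port — on the seller under both FCA and CIF; already in the FCA price and stays in the CIF price.
From FCA to CIF, the seller additionally bears: origin terminal, freight, insurance.
CIF price = 264492.19 + 379.72 + 4706.89 + 40.23 = 269619.03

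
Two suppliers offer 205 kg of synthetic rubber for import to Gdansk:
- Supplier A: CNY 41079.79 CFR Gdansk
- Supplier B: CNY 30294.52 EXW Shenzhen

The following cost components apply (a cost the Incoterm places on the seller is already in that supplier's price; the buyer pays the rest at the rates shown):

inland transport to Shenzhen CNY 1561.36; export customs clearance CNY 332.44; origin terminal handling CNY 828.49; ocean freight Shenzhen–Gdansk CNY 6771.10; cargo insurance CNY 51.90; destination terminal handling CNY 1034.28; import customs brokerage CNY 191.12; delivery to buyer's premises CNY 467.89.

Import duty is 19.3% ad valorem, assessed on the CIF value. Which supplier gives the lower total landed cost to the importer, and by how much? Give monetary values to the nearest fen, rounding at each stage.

Supplier A (CFR):
CIF value = CFR price + insurance = 41079.79 + 51.90 = 41131.69
Import duty = 41131.69 × 19.3% = 7938.42
Buyer bears (A): 51.90 + 1034.28 + 191.12 + 467.89 = 1745.19
Landed cost (A) = invoice 41079.79 + 1745.19 + duty 7938.42 = 50763.40
Supplier B (EXW):
CIF value = EXW price + inland to port + export clearance + origin terminal + freight + insurance = 30294.52 + 1561.36 + 332.44 + 828.49 + 6771.10 + 51.90 = 39839.81
Import duty = 39839.81 × 19.3% = 7689.08
Buyer bears (B): 1561.36 + 332.44 + 828.49 + 6771.10 + 51.90 + 1034.28 + 191.12 + 467.89 = 11238.58
Landed cost (B) = invoice 30294.52 + 11238.58 + duty 7689.08 = 49222.18
Difference = |50763.40 − 49222.18| = 1541.22

Supplier B is cheaper by CNY 1541.22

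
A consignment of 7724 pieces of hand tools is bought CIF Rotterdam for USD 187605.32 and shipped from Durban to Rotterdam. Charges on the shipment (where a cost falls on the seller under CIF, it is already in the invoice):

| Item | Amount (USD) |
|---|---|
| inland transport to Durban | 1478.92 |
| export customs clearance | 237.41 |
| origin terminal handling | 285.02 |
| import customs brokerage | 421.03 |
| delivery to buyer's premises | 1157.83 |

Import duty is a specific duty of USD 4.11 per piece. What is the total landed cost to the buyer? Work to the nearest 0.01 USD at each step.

CIF: the seller pays costs through ocean freight and marine insurance to the destination port.
Already in the invoice (seller's account under CIF): inland to port, export clearance, origin terminal — exclude.
The CIF price already equals the CIF value: 187605.32
Import duty = 7724 × 4.11 = 31745.64
Buyer bears: brokerage 421.03 + delivery 1157.83 + duty 31745.64 = 33324.50
Landed cost = invoice 187605.32 + 33324.50 = 220929.82

Total landed cost: USD 220929.82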